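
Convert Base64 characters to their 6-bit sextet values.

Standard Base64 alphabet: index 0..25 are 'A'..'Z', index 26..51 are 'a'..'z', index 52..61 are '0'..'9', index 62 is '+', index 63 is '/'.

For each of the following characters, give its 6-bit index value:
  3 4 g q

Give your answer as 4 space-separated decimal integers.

Answer: 55 56 32 42

Derivation:
'3': 0..9 range, 52 + ord('3') − ord('0') = 55
'4': 0..9 range, 52 + ord('4') − ord('0') = 56
'g': a..z range, 26 + ord('g') − ord('a') = 32
'q': a..z range, 26 + ord('q') − ord('a') = 42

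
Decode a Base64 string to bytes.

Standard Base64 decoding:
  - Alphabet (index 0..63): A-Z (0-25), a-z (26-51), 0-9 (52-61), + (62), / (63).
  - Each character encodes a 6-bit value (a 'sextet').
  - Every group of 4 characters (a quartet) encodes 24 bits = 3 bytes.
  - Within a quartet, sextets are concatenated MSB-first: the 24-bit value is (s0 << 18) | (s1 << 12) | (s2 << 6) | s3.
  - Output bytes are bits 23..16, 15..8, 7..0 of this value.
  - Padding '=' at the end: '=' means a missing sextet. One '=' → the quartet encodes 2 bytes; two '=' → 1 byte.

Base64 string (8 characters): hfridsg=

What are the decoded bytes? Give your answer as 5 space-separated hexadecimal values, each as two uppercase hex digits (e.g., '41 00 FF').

After char 0 ('h'=33): chars_in_quartet=1 acc=0x21 bytes_emitted=0
After char 1 ('f'=31): chars_in_quartet=2 acc=0x85F bytes_emitted=0
After char 2 ('r'=43): chars_in_quartet=3 acc=0x217EB bytes_emitted=0
After char 3 ('i'=34): chars_in_quartet=4 acc=0x85FAE2 -> emit 85 FA E2, reset; bytes_emitted=3
After char 4 ('d'=29): chars_in_quartet=1 acc=0x1D bytes_emitted=3
After char 5 ('s'=44): chars_in_quartet=2 acc=0x76C bytes_emitted=3
After char 6 ('g'=32): chars_in_quartet=3 acc=0x1DB20 bytes_emitted=3
Padding '=': partial quartet acc=0x1DB20 -> emit 76 C8; bytes_emitted=5

Answer: 85 FA E2 76 C8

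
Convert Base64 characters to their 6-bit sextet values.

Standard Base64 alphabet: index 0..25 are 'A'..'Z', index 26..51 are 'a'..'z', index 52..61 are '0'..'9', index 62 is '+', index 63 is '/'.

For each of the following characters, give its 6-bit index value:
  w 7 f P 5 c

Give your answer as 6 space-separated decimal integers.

'w': a..z range, 26 + ord('w') − ord('a') = 48
'7': 0..9 range, 52 + ord('7') − ord('0') = 59
'f': a..z range, 26 + ord('f') − ord('a') = 31
'P': A..Z range, ord('P') − ord('A') = 15
'5': 0..9 range, 52 + ord('5') − ord('0') = 57
'c': a..z range, 26 + ord('c') − ord('a') = 28

Answer: 48 59 31 15 57 28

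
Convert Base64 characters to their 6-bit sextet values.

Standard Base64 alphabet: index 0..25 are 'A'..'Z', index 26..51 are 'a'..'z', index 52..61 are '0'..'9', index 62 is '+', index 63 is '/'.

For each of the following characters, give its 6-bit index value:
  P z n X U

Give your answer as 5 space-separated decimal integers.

Answer: 15 51 39 23 20

Derivation:
'P': A..Z range, ord('P') − ord('A') = 15
'z': a..z range, 26 + ord('z') − ord('a') = 51
'n': a..z range, 26 + ord('n') − ord('a') = 39
'X': A..Z range, ord('X') − ord('A') = 23
'U': A..Z range, ord('U') − ord('A') = 20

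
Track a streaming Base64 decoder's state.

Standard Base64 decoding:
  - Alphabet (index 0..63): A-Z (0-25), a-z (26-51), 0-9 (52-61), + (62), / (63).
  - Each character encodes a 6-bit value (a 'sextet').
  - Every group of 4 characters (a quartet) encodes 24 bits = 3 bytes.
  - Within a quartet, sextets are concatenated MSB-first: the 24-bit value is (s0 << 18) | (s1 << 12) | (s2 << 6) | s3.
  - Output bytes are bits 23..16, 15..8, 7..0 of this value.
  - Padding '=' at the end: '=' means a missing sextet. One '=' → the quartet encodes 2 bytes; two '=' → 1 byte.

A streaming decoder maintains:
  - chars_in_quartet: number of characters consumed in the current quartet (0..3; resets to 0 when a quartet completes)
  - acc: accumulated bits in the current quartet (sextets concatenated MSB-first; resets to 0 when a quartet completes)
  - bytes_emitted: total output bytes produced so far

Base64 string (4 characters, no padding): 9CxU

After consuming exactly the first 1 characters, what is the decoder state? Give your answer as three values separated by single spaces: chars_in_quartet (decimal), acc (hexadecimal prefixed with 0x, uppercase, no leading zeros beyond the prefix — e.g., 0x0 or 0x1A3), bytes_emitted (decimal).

Answer: 1 0x3D 0

Derivation:
After char 0 ('9'=61): chars_in_quartet=1 acc=0x3D bytes_emitted=0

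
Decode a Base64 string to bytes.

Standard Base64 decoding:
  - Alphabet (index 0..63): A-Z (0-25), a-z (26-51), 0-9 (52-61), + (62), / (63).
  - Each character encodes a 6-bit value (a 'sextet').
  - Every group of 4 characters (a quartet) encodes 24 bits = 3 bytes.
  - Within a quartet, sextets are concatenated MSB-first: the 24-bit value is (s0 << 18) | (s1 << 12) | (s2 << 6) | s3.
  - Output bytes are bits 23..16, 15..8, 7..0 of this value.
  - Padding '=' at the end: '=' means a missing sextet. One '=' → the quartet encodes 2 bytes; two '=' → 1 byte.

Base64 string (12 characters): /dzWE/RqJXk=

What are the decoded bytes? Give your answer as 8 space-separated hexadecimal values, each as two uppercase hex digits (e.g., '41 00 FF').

Answer: FD DC D6 13 F4 6A 25 79

Derivation:
After char 0 ('/'=63): chars_in_quartet=1 acc=0x3F bytes_emitted=0
After char 1 ('d'=29): chars_in_quartet=2 acc=0xFDD bytes_emitted=0
After char 2 ('z'=51): chars_in_quartet=3 acc=0x3F773 bytes_emitted=0
After char 3 ('W'=22): chars_in_quartet=4 acc=0xFDDCD6 -> emit FD DC D6, reset; bytes_emitted=3
After char 4 ('E'=4): chars_in_quartet=1 acc=0x4 bytes_emitted=3
After char 5 ('/'=63): chars_in_quartet=2 acc=0x13F bytes_emitted=3
After char 6 ('R'=17): chars_in_quartet=3 acc=0x4FD1 bytes_emitted=3
After char 7 ('q'=42): chars_in_quartet=4 acc=0x13F46A -> emit 13 F4 6A, reset; bytes_emitted=6
After char 8 ('J'=9): chars_in_quartet=1 acc=0x9 bytes_emitted=6
After char 9 ('X'=23): chars_in_quartet=2 acc=0x257 bytes_emitted=6
After char 10 ('k'=36): chars_in_quartet=3 acc=0x95E4 bytes_emitted=6
Padding '=': partial quartet acc=0x95E4 -> emit 25 79; bytes_emitted=8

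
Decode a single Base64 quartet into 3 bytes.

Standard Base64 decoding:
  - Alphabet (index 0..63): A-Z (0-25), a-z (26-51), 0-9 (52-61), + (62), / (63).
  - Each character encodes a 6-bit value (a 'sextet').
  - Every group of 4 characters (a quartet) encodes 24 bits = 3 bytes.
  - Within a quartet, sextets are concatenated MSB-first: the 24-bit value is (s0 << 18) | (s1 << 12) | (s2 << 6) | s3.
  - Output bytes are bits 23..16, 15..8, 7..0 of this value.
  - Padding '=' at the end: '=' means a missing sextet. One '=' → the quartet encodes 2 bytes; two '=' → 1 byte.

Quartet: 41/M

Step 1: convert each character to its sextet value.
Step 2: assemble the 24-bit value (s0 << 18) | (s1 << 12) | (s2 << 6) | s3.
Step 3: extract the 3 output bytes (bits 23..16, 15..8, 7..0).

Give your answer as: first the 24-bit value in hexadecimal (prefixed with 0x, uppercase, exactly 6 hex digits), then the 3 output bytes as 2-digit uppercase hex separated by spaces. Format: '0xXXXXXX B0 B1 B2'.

Answer: 0xE35FCC E3 5F CC

Derivation:
Sextets: 4=56, 1=53, /=63, M=12
24-bit: (56<<18) | (53<<12) | (63<<6) | 12
      = 0xE00000 | 0x035000 | 0x000FC0 | 0x00000C
      = 0xE35FCC
Bytes: (v>>16)&0xFF=E3, (v>>8)&0xFF=5F, v&0xFF=CC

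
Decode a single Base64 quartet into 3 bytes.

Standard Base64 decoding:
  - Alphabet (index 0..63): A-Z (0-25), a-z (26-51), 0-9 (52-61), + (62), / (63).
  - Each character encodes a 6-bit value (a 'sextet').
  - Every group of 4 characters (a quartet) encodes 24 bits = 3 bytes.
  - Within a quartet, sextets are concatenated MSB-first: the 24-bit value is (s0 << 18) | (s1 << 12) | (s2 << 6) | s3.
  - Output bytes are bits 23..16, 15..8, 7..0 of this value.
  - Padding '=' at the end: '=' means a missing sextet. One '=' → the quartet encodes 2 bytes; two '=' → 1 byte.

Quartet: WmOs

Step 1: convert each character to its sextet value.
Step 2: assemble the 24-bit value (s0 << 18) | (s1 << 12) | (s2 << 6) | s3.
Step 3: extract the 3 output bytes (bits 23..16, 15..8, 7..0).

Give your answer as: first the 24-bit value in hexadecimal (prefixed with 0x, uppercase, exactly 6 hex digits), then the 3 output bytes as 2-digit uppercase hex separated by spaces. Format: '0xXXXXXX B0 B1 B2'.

Sextets: W=22, m=38, O=14, s=44
24-bit: (22<<18) | (38<<12) | (14<<6) | 44
      = 0x580000 | 0x026000 | 0x000380 | 0x00002C
      = 0x5A63AC
Bytes: (v>>16)&0xFF=5A, (v>>8)&0xFF=63, v&0xFF=AC

Answer: 0x5A63AC 5A 63 AC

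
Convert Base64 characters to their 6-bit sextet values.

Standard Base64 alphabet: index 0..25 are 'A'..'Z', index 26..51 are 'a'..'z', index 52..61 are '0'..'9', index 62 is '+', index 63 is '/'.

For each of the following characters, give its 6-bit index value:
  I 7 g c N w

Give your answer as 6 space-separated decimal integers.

Answer: 8 59 32 28 13 48

Derivation:
'I': A..Z range, ord('I') − ord('A') = 8
'7': 0..9 range, 52 + ord('7') − ord('0') = 59
'g': a..z range, 26 + ord('g') − ord('a') = 32
'c': a..z range, 26 + ord('c') − ord('a') = 28
'N': A..Z range, ord('N') − ord('A') = 13
'w': a..z range, 26 + ord('w') − ord('a') = 48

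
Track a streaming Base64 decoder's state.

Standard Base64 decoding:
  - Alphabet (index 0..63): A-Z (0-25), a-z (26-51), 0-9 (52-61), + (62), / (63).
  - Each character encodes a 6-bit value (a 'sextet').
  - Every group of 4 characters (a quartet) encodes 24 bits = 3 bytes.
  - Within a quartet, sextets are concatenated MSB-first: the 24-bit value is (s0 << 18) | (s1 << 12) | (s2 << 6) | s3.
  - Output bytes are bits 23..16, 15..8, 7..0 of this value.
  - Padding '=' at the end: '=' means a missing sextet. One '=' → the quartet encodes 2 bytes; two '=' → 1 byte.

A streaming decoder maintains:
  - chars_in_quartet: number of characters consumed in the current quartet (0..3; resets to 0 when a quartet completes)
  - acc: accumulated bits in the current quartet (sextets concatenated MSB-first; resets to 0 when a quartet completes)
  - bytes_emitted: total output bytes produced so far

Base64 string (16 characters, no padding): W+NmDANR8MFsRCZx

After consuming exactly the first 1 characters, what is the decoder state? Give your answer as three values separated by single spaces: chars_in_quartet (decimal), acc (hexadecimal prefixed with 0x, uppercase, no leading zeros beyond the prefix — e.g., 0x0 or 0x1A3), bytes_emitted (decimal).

After char 0 ('W'=22): chars_in_quartet=1 acc=0x16 bytes_emitted=0

Answer: 1 0x16 0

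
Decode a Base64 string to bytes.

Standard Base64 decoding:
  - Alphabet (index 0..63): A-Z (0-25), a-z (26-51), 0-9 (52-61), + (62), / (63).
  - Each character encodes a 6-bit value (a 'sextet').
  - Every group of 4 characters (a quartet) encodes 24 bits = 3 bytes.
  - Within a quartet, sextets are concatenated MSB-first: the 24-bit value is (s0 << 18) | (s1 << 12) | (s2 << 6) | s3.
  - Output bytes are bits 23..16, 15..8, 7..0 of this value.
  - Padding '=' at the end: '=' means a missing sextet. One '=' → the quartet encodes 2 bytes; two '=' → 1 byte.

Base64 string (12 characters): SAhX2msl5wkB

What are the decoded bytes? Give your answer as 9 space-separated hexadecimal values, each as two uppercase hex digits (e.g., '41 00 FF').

After char 0 ('S'=18): chars_in_quartet=1 acc=0x12 bytes_emitted=0
After char 1 ('A'=0): chars_in_quartet=2 acc=0x480 bytes_emitted=0
After char 2 ('h'=33): chars_in_quartet=3 acc=0x12021 bytes_emitted=0
After char 3 ('X'=23): chars_in_quartet=4 acc=0x480857 -> emit 48 08 57, reset; bytes_emitted=3
After char 4 ('2'=54): chars_in_quartet=1 acc=0x36 bytes_emitted=3
After char 5 ('m'=38): chars_in_quartet=2 acc=0xDA6 bytes_emitted=3
After char 6 ('s'=44): chars_in_quartet=3 acc=0x369AC bytes_emitted=3
After char 7 ('l'=37): chars_in_quartet=4 acc=0xDA6B25 -> emit DA 6B 25, reset; bytes_emitted=6
After char 8 ('5'=57): chars_in_quartet=1 acc=0x39 bytes_emitted=6
After char 9 ('w'=48): chars_in_quartet=2 acc=0xE70 bytes_emitted=6
After char 10 ('k'=36): chars_in_quartet=3 acc=0x39C24 bytes_emitted=6
After char 11 ('B'=1): chars_in_quartet=4 acc=0xE70901 -> emit E7 09 01, reset; bytes_emitted=9

Answer: 48 08 57 DA 6B 25 E7 09 01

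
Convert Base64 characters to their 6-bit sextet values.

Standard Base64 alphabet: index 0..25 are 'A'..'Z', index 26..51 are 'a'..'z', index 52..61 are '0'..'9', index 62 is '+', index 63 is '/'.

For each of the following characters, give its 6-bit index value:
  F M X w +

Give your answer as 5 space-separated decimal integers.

'F': A..Z range, ord('F') − ord('A') = 5
'M': A..Z range, ord('M') − ord('A') = 12
'X': A..Z range, ord('X') − ord('A') = 23
'w': a..z range, 26 + ord('w') − ord('a') = 48
'+': index 62

Answer: 5 12 23 48 62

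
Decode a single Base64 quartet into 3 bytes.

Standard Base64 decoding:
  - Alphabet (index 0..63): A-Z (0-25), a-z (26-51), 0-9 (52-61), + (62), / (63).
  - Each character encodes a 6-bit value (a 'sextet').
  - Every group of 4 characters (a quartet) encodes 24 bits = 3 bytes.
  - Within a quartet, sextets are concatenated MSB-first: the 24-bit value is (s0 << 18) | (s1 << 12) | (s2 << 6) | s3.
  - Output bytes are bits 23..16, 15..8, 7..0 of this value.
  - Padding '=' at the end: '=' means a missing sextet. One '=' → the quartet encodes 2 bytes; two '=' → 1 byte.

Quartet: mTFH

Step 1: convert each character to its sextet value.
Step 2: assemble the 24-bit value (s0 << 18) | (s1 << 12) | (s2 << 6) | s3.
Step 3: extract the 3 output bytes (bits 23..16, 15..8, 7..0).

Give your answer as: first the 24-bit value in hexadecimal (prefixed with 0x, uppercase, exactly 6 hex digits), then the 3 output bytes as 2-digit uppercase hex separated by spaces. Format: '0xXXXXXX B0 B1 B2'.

Sextets: m=38, T=19, F=5, H=7
24-bit: (38<<18) | (19<<12) | (5<<6) | 7
      = 0x980000 | 0x013000 | 0x000140 | 0x000007
      = 0x993147
Bytes: (v>>16)&0xFF=99, (v>>8)&0xFF=31, v&0xFF=47

Answer: 0x993147 99 31 47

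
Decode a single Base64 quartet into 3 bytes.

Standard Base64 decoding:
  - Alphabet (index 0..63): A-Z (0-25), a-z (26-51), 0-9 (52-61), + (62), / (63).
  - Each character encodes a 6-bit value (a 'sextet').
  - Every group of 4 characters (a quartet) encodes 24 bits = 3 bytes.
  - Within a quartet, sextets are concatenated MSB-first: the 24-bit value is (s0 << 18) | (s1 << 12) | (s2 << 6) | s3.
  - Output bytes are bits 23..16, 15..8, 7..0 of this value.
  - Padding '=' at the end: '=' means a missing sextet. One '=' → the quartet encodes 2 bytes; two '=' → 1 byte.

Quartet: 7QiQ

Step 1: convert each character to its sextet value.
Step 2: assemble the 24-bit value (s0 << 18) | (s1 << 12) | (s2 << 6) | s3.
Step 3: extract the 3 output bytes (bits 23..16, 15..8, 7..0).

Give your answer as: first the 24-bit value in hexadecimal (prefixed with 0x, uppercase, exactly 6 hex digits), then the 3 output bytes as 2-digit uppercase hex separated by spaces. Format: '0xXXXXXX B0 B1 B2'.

Answer: 0xED0890 ED 08 90

Derivation:
Sextets: 7=59, Q=16, i=34, Q=16
24-bit: (59<<18) | (16<<12) | (34<<6) | 16
      = 0xEC0000 | 0x010000 | 0x000880 | 0x000010
      = 0xED0890
Bytes: (v>>16)&0xFF=ED, (v>>8)&0xFF=08, v&0xFF=90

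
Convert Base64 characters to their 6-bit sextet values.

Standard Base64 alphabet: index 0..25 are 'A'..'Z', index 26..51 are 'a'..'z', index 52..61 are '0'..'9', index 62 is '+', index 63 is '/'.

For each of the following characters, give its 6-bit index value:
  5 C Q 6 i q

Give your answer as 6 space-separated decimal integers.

Answer: 57 2 16 58 34 42

Derivation:
'5': 0..9 range, 52 + ord('5') − ord('0') = 57
'C': A..Z range, ord('C') − ord('A') = 2
'Q': A..Z range, ord('Q') − ord('A') = 16
'6': 0..9 range, 52 + ord('6') − ord('0') = 58
'i': a..z range, 26 + ord('i') − ord('a') = 34
'q': a..z range, 26 + ord('q') − ord('a') = 42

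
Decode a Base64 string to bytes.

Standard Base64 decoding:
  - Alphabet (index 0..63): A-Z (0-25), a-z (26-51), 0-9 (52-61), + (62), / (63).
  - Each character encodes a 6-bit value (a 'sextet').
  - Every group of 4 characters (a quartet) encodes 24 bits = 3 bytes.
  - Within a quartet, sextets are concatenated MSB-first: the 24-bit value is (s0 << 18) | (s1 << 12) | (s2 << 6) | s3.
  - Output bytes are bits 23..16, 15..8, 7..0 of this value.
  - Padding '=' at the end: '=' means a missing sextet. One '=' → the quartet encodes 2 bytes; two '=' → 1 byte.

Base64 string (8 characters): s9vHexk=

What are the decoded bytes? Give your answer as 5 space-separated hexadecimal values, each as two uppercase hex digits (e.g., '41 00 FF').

After char 0 ('s'=44): chars_in_quartet=1 acc=0x2C bytes_emitted=0
After char 1 ('9'=61): chars_in_quartet=2 acc=0xB3D bytes_emitted=0
After char 2 ('v'=47): chars_in_quartet=3 acc=0x2CF6F bytes_emitted=0
After char 3 ('H'=7): chars_in_quartet=4 acc=0xB3DBC7 -> emit B3 DB C7, reset; bytes_emitted=3
After char 4 ('e'=30): chars_in_quartet=1 acc=0x1E bytes_emitted=3
After char 5 ('x'=49): chars_in_quartet=2 acc=0x7B1 bytes_emitted=3
After char 6 ('k'=36): chars_in_quartet=3 acc=0x1EC64 bytes_emitted=3
Padding '=': partial quartet acc=0x1EC64 -> emit 7B 19; bytes_emitted=5

Answer: B3 DB C7 7B 19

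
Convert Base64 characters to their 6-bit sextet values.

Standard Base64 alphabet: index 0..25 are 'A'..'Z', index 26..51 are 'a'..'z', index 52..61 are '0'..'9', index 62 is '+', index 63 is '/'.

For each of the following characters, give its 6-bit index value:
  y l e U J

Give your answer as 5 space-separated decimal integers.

Answer: 50 37 30 20 9

Derivation:
'y': a..z range, 26 + ord('y') − ord('a') = 50
'l': a..z range, 26 + ord('l') − ord('a') = 37
'e': a..z range, 26 + ord('e') − ord('a') = 30
'U': A..Z range, ord('U') − ord('A') = 20
'J': A..Z range, ord('J') − ord('A') = 9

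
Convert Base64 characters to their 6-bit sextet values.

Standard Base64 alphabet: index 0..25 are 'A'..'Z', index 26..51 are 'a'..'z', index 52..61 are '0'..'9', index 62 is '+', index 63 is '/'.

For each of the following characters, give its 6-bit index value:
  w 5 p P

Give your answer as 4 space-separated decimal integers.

'w': a..z range, 26 + ord('w') − ord('a') = 48
'5': 0..9 range, 52 + ord('5') − ord('0') = 57
'p': a..z range, 26 + ord('p') − ord('a') = 41
'P': A..Z range, ord('P') − ord('A') = 15

Answer: 48 57 41 15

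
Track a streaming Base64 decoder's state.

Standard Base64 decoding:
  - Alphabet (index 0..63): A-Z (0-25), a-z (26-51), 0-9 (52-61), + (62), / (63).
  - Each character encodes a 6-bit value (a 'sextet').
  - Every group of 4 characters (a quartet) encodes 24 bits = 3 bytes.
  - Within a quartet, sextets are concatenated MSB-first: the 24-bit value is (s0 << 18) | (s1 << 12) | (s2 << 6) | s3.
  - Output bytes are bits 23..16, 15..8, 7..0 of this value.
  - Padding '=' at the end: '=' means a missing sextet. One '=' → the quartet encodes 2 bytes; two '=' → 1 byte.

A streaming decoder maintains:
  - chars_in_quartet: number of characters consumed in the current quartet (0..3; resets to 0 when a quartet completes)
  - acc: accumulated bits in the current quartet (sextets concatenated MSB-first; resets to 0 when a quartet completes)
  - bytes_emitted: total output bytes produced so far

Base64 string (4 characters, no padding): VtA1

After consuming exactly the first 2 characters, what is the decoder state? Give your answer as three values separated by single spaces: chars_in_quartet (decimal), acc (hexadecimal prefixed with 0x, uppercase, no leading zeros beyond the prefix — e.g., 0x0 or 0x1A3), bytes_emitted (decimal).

After char 0 ('V'=21): chars_in_quartet=1 acc=0x15 bytes_emitted=0
After char 1 ('t'=45): chars_in_quartet=2 acc=0x56D bytes_emitted=0

Answer: 2 0x56D 0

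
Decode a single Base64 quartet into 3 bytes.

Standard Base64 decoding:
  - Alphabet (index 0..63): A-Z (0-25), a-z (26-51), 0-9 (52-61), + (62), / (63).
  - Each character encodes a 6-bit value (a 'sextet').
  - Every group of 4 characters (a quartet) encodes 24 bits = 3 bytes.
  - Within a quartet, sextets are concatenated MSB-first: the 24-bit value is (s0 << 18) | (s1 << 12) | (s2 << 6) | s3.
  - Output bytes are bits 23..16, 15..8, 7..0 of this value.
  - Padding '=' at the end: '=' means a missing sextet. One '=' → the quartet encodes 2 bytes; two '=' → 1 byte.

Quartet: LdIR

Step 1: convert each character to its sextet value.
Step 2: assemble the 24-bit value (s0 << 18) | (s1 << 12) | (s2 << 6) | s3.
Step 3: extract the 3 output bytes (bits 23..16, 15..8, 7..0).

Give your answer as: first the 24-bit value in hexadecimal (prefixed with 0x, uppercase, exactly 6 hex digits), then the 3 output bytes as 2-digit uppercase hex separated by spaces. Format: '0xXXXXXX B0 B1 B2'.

Answer: 0x2DD211 2D D2 11

Derivation:
Sextets: L=11, d=29, I=8, R=17
24-bit: (11<<18) | (29<<12) | (8<<6) | 17
      = 0x2C0000 | 0x01D000 | 0x000200 | 0x000011
      = 0x2DD211
Bytes: (v>>16)&0xFF=2D, (v>>8)&0xFF=D2, v&0xFF=11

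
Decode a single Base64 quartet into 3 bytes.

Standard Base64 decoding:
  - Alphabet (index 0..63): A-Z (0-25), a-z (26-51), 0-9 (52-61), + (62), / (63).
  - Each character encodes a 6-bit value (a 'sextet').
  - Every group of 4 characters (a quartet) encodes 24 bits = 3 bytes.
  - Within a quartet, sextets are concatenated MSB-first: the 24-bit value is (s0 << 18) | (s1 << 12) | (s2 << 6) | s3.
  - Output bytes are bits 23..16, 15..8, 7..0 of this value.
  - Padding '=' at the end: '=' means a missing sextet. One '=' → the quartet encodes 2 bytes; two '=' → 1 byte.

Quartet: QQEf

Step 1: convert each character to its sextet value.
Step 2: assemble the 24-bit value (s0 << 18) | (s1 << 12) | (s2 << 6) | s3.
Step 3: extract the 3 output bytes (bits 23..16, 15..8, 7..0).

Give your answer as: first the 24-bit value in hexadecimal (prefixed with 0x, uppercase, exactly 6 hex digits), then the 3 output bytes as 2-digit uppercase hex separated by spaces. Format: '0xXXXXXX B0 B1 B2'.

Answer: 0x41011F 41 01 1F

Derivation:
Sextets: Q=16, Q=16, E=4, f=31
24-bit: (16<<18) | (16<<12) | (4<<6) | 31
      = 0x400000 | 0x010000 | 0x000100 | 0x00001F
      = 0x41011F
Bytes: (v>>16)&0xFF=41, (v>>8)&0xFF=01, v&0xFF=1F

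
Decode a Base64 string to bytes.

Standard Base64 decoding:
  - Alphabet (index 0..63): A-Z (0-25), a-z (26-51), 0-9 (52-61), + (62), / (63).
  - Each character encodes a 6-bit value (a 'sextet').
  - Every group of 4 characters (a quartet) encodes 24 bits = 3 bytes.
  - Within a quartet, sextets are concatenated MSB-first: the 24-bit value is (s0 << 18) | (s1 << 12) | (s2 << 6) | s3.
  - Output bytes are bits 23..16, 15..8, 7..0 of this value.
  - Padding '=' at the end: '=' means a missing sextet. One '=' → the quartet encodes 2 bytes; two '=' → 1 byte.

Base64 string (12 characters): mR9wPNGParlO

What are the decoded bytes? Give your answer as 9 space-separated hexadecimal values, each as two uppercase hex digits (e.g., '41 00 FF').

After char 0 ('m'=38): chars_in_quartet=1 acc=0x26 bytes_emitted=0
After char 1 ('R'=17): chars_in_quartet=2 acc=0x991 bytes_emitted=0
After char 2 ('9'=61): chars_in_quartet=3 acc=0x2647D bytes_emitted=0
After char 3 ('w'=48): chars_in_quartet=4 acc=0x991F70 -> emit 99 1F 70, reset; bytes_emitted=3
After char 4 ('P'=15): chars_in_quartet=1 acc=0xF bytes_emitted=3
After char 5 ('N'=13): chars_in_quartet=2 acc=0x3CD bytes_emitted=3
After char 6 ('G'=6): chars_in_quartet=3 acc=0xF346 bytes_emitted=3
After char 7 ('P'=15): chars_in_quartet=4 acc=0x3CD18F -> emit 3C D1 8F, reset; bytes_emitted=6
After char 8 ('a'=26): chars_in_quartet=1 acc=0x1A bytes_emitted=6
After char 9 ('r'=43): chars_in_quartet=2 acc=0x6AB bytes_emitted=6
After char 10 ('l'=37): chars_in_quartet=3 acc=0x1AAE5 bytes_emitted=6
After char 11 ('O'=14): chars_in_quartet=4 acc=0x6AB94E -> emit 6A B9 4E, reset; bytes_emitted=9

Answer: 99 1F 70 3C D1 8F 6A B9 4E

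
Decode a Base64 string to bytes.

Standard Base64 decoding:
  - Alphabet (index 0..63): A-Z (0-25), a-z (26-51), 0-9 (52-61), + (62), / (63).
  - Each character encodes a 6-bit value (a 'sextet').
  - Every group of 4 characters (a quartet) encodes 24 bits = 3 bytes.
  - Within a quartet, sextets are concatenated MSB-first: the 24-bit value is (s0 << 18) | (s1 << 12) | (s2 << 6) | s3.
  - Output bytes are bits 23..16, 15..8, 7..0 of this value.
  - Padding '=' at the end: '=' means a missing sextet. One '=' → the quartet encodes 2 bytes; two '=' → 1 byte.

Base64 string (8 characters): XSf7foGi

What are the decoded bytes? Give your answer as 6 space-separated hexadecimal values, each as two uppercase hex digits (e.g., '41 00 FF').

Answer: 5D 27 FB 7E 81 A2

Derivation:
After char 0 ('X'=23): chars_in_quartet=1 acc=0x17 bytes_emitted=0
After char 1 ('S'=18): chars_in_quartet=2 acc=0x5D2 bytes_emitted=0
After char 2 ('f'=31): chars_in_quartet=3 acc=0x1749F bytes_emitted=0
After char 3 ('7'=59): chars_in_quartet=4 acc=0x5D27FB -> emit 5D 27 FB, reset; bytes_emitted=3
After char 4 ('f'=31): chars_in_quartet=1 acc=0x1F bytes_emitted=3
After char 5 ('o'=40): chars_in_quartet=2 acc=0x7E8 bytes_emitted=3
After char 6 ('G'=6): chars_in_quartet=3 acc=0x1FA06 bytes_emitted=3
After char 7 ('i'=34): chars_in_quartet=4 acc=0x7E81A2 -> emit 7E 81 A2, reset; bytes_emitted=6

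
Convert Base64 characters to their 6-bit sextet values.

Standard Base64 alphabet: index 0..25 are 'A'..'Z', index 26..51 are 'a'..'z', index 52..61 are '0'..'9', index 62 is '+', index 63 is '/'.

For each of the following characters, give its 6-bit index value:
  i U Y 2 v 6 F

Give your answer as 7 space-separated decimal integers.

'i': a..z range, 26 + ord('i') − ord('a') = 34
'U': A..Z range, ord('U') − ord('A') = 20
'Y': A..Z range, ord('Y') − ord('A') = 24
'2': 0..9 range, 52 + ord('2') − ord('0') = 54
'v': a..z range, 26 + ord('v') − ord('a') = 47
'6': 0..9 range, 52 + ord('6') − ord('0') = 58
'F': A..Z range, ord('F') − ord('A') = 5

Answer: 34 20 24 54 47 58 5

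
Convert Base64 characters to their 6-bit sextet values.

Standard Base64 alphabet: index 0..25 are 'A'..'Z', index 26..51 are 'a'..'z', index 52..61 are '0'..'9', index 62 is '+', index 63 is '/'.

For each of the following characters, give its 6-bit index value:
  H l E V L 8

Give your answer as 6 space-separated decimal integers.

'H': A..Z range, ord('H') − ord('A') = 7
'l': a..z range, 26 + ord('l') − ord('a') = 37
'E': A..Z range, ord('E') − ord('A') = 4
'V': A..Z range, ord('V') − ord('A') = 21
'L': A..Z range, ord('L') − ord('A') = 11
'8': 0..9 range, 52 + ord('8') − ord('0') = 60

Answer: 7 37 4 21 11 60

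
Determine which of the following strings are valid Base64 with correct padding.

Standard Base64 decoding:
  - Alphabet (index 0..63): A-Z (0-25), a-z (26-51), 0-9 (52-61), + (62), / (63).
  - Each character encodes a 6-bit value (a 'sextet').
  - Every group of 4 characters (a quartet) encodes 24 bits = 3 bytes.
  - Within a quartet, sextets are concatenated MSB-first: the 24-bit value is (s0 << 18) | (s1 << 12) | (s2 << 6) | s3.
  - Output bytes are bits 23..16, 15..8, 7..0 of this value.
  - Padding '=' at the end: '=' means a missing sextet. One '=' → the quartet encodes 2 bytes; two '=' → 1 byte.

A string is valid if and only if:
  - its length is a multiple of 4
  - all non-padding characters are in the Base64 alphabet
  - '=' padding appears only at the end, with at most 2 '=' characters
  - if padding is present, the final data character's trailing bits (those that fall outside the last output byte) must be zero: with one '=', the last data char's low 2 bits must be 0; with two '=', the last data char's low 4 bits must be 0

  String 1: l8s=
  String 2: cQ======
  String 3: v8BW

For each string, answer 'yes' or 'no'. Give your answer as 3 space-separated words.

Answer: yes no yes

Derivation:
String 1: 'l8s=' → valid
String 2: 'cQ======' → invalid (6 pad chars (max 2))
String 3: 'v8BW' → valid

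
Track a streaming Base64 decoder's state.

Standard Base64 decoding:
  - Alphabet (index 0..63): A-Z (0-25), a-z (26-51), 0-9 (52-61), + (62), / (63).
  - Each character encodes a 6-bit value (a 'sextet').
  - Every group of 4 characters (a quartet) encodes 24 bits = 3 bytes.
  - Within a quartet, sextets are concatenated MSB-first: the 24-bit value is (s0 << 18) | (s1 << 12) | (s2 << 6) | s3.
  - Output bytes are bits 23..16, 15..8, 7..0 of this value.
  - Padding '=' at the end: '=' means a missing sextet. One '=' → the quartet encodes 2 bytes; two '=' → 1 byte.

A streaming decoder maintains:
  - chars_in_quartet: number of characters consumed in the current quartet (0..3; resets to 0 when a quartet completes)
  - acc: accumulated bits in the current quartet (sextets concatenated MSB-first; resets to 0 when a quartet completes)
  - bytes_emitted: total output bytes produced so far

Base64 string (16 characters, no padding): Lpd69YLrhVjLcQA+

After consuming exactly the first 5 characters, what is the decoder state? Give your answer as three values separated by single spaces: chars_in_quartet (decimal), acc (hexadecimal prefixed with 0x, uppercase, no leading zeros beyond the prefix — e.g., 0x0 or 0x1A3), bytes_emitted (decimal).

After char 0 ('L'=11): chars_in_quartet=1 acc=0xB bytes_emitted=0
After char 1 ('p'=41): chars_in_quartet=2 acc=0x2E9 bytes_emitted=0
After char 2 ('d'=29): chars_in_quartet=3 acc=0xBA5D bytes_emitted=0
After char 3 ('6'=58): chars_in_quartet=4 acc=0x2E977A -> emit 2E 97 7A, reset; bytes_emitted=3
After char 4 ('9'=61): chars_in_quartet=1 acc=0x3D bytes_emitted=3

Answer: 1 0x3D 3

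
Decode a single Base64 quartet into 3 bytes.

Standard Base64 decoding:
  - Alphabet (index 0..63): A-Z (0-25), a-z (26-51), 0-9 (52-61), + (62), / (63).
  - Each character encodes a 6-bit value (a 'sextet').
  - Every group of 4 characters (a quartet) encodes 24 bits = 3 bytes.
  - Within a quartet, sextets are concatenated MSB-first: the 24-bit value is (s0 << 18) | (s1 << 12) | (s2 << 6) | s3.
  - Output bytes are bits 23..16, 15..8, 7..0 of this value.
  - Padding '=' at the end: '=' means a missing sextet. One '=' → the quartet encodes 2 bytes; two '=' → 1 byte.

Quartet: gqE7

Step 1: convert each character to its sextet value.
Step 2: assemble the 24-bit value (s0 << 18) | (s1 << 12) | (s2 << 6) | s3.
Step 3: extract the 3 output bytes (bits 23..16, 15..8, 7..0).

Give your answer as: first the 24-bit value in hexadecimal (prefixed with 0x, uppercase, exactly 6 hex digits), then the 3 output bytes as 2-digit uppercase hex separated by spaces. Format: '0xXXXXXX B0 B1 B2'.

Sextets: g=32, q=42, E=4, 7=59
24-bit: (32<<18) | (42<<12) | (4<<6) | 59
      = 0x800000 | 0x02A000 | 0x000100 | 0x00003B
      = 0x82A13B
Bytes: (v>>16)&0xFF=82, (v>>8)&0xFF=A1, v&0xFF=3B

Answer: 0x82A13B 82 A1 3B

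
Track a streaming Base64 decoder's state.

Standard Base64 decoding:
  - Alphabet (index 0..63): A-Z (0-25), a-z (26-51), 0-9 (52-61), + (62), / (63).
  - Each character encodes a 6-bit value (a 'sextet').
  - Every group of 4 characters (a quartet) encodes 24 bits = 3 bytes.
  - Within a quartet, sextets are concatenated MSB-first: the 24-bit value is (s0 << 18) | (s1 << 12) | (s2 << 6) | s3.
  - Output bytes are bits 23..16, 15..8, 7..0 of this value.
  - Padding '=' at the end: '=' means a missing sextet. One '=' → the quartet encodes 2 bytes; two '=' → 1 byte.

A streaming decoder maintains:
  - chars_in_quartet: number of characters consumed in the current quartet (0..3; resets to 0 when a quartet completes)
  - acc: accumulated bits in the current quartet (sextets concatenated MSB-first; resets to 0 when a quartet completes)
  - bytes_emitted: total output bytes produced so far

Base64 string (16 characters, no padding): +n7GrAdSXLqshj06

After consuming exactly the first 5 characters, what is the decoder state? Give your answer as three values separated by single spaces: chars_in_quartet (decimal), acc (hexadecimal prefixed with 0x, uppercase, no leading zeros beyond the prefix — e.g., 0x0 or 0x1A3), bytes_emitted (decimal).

Answer: 1 0x2B 3

Derivation:
After char 0 ('+'=62): chars_in_quartet=1 acc=0x3E bytes_emitted=0
After char 1 ('n'=39): chars_in_quartet=2 acc=0xFA7 bytes_emitted=0
After char 2 ('7'=59): chars_in_quartet=3 acc=0x3E9FB bytes_emitted=0
After char 3 ('G'=6): chars_in_quartet=4 acc=0xFA7EC6 -> emit FA 7E C6, reset; bytes_emitted=3
After char 4 ('r'=43): chars_in_quartet=1 acc=0x2B bytes_emitted=3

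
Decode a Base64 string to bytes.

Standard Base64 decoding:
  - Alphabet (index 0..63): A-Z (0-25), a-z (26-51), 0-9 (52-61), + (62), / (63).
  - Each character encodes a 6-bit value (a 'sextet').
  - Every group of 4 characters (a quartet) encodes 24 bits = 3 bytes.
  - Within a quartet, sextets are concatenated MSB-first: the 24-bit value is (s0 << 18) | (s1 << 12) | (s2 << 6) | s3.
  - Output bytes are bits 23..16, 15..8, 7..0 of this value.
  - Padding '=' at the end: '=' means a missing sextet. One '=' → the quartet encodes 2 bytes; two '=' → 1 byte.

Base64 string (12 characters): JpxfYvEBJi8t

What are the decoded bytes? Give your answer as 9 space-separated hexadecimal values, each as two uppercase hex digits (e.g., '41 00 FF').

Answer: 26 9C 5F 62 F1 01 26 2F 2D

Derivation:
After char 0 ('J'=9): chars_in_quartet=1 acc=0x9 bytes_emitted=0
After char 1 ('p'=41): chars_in_quartet=2 acc=0x269 bytes_emitted=0
After char 2 ('x'=49): chars_in_quartet=3 acc=0x9A71 bytes_emitted=0
After char 3 ('f'=31): chars_in_quartet=4 acc=0x269C5F -> emit 26 9C 5F, reset; bytes_emitted=3
After char 4 ('Y'=24): chars_in_quartet=1 acc=0x18 bytes_emitted=3
After char 5 ('v'=47): chars_in_quartet=2 acc=0x62F bytes_emitted=3
After char 6 ('E'=4): chars_in_quartet=3 acc=0x18BC4 bytes_emitted=3
After char 7 ('B'=1): chars_in_quartet=4 acc=0x62F101 -> emit 62 F1 01, reset; bytes_emitted=6
After char 8 ('J'=9): chars_in_quartet=1 acc=0x9 bytes_emitted=6
After char 9 ('i'=34): chars_in_quartet=2 acc=0x262 bytes_emitted=6
After char 10 ('8'=60): chars_in_quartet=3 acc=0x98BC bytes_emitted=6
After char 11 ('t'=45): chars_in_quartet=4 acc=0x262F2D -> emit 26 2F 2D, reset; bytes_emitted=9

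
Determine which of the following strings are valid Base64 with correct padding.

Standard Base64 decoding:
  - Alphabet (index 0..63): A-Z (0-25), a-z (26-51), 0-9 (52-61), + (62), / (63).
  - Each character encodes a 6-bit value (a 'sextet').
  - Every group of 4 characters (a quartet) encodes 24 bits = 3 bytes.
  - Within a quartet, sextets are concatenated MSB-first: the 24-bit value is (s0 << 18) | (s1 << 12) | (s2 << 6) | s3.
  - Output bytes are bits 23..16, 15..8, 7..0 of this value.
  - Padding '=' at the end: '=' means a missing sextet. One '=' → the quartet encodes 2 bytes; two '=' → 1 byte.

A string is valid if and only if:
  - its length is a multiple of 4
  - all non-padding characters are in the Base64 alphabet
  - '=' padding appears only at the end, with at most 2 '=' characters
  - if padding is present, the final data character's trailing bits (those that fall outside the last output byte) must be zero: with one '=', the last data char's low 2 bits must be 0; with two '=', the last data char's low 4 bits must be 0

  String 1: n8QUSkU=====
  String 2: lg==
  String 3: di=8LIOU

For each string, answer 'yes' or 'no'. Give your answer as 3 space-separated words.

Answer: no yes no

Derivation:
String 1: 'n8QUSkU=====' → invalid (5 pad chars (max 2))
String 2: 'lg==' → valid
String 3: 'di=8LIOU' → invalid (bad char(s): ['=']; '=' in middle)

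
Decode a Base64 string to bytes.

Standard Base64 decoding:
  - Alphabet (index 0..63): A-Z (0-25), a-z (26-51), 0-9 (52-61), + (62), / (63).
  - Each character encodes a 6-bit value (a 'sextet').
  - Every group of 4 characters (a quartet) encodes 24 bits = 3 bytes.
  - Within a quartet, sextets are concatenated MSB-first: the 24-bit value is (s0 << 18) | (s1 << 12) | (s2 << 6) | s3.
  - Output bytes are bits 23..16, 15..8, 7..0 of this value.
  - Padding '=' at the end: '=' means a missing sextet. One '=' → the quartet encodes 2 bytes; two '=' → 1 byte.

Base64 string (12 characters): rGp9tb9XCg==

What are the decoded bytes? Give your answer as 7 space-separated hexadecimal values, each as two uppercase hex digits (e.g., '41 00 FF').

After char 0 ('r'=43): chars_in_quartet=1 acc=0x2B bytes_emitted=0
After char 1 ('G'=6): chars_in_quartet=2 acc=0xAC6 bytes_emitted=0
After char 2 ('p'=41): chars_in_quartet=3 acc=0x2B1A9 bytes_emitted=0
After char 3 ('9'=61): chars_in_quartet=4 acc=0xAC6A7D -> emit AC 6A 7D, reset; bytes_emitted=3
After char 4 ('t'=45): chars_in_quartet=1 acc=0x2D bytes_emitted=3
After char 5 ('b'=27): chars_in_quartet=2 acc=0xB5B bytes_emitted=3
After char 6 ('9'=61): chars_in_quartet=3 acc=0x2D6FD bytes_emitted=3
After char 7 ('X'=23): chars_in_quartet=4 acc=0xB5BF57 -> emit B5 BF 57, reset; bytes_emitted=6
After char 8 ('C'=2): chars_in_quartet=1 acc=0x2 bytes_emitted=6
After char 9 ('g'=32): chars_in_quartet=2 acc=0xA0 bytes_emitted=6
Padding '==': partial quartet acc=0xA0 -> emit 0A; bytes_emitted=7

Answer: AC 6A 7D B5 BF 57 0A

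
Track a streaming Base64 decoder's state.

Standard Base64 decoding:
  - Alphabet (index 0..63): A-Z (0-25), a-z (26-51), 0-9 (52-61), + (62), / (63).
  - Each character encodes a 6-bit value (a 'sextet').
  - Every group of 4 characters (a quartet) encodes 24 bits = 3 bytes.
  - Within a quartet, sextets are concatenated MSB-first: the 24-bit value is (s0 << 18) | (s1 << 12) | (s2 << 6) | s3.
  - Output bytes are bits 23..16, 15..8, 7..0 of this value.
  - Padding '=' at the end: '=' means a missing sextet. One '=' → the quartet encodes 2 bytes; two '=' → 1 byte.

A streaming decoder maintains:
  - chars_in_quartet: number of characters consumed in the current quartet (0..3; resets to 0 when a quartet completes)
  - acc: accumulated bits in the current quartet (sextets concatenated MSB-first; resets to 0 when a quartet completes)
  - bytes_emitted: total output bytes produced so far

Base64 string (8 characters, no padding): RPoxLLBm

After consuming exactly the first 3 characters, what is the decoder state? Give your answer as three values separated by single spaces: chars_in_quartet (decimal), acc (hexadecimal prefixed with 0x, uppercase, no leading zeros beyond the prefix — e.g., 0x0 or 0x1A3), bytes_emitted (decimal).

Answer: 3 0x113E8 0

Derivation:
After char 0 ('R'=17): chars_in_quartet=1 acc=0x11 bytes_emitted=0
After char 1 ('P'=15): chars_in_quartet=2 acc=0x44F bytes_emitted=0
After char 2 ('o'=40): chars_in_quartet=3 acc=0x113E8 bytes_emitted=0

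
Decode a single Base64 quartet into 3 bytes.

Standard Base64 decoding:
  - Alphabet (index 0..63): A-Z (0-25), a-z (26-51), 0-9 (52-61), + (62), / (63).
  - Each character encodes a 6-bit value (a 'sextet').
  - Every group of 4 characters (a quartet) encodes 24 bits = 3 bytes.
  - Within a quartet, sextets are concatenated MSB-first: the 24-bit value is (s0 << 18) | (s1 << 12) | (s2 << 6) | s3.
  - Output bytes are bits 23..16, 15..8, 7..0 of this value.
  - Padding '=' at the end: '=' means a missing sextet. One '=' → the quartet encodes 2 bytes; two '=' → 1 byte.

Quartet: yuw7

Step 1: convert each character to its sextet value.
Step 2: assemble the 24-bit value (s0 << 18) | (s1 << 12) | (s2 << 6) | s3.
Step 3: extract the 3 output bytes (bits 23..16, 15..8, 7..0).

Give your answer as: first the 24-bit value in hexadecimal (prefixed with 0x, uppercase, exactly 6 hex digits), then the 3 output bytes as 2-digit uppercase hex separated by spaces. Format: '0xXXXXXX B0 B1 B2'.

Answer: 0xCAEC3B CA EC 3B

Derivation:
Sextets: y=50, u=46, w=48, 7=59
24-bit: (50<<18) | (46<<12) | (48<<6) | 59
      = 0xC80000 | 0x02E000 | 0x000C00 | 0x00003B
      = 0xCAEC3B
Bytes: (v>>16)&0xFF=CA, (v>>8)&0xFF=EC, v&0xFF=3B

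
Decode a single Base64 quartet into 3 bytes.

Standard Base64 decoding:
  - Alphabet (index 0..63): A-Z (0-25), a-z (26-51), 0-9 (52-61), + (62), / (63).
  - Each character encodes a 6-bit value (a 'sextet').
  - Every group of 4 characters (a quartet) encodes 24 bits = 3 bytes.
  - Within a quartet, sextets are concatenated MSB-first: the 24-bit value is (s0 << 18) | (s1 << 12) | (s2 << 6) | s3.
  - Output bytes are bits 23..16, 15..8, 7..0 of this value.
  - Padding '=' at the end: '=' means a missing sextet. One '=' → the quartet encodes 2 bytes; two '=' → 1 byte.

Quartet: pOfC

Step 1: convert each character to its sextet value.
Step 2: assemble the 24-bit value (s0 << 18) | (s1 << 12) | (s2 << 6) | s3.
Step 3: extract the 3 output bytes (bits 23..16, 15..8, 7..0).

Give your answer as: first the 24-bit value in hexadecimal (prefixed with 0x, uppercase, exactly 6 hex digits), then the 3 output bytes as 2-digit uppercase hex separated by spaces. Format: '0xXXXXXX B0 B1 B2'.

Sextets: p=41, O=14, f=31, C=2
24-bit: (41<<18) | (14<<12) | (31<<6) | 2
      = 0xA40000 | 0x00E000 | 0x0007C0 | 0x000002
      = 0xA4E7C2
Bytes: (v>>16)&0xFF=A4, (v>>8)&0xFF=E7, v&0xFF=C2

Answer: 0xA4E7C2 A4 E7 C2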